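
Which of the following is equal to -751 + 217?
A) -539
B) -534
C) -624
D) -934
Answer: B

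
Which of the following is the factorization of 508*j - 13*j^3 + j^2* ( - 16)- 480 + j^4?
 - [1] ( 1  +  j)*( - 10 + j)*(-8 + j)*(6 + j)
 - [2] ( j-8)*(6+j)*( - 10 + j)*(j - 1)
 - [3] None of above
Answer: 2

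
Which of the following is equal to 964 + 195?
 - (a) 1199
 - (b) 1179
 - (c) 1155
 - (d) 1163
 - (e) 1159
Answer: e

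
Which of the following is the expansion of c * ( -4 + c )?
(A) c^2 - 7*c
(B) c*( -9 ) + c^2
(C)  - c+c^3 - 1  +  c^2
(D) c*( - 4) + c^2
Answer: D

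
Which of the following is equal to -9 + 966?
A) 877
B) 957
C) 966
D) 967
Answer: B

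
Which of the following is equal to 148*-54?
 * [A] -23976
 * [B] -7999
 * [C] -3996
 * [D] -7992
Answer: D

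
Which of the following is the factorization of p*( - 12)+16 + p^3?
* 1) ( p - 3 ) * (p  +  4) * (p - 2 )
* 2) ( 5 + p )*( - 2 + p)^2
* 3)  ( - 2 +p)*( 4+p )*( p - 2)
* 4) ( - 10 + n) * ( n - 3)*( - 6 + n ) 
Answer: 3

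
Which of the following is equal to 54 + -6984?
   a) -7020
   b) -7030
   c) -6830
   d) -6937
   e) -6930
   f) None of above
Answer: e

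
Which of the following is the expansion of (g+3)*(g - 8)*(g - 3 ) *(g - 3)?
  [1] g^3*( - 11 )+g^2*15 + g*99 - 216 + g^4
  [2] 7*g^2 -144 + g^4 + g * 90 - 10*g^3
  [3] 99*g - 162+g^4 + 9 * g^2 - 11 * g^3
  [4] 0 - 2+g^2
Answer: 1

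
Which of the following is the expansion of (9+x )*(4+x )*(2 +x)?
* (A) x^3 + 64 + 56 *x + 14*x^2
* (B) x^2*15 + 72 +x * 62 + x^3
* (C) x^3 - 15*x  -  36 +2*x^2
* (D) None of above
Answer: B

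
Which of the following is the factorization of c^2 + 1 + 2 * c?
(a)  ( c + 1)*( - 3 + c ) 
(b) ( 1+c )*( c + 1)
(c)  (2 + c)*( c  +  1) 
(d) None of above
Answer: b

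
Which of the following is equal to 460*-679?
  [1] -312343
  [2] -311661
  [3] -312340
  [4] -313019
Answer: 3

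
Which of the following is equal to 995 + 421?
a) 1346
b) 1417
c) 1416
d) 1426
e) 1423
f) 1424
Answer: c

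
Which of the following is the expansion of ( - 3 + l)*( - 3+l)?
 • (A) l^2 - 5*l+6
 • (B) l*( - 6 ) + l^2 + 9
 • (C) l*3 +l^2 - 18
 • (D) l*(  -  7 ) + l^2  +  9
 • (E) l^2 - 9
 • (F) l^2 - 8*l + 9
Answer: B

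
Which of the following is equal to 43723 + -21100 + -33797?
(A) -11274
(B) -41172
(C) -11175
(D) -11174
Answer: D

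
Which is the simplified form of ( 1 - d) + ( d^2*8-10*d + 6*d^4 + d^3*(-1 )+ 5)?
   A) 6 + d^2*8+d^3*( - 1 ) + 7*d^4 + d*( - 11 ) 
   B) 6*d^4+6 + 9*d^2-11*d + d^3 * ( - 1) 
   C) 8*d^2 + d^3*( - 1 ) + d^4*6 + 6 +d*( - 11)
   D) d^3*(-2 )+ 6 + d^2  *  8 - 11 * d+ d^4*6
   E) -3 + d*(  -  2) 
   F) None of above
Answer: C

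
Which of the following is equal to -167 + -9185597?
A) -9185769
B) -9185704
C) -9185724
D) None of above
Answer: D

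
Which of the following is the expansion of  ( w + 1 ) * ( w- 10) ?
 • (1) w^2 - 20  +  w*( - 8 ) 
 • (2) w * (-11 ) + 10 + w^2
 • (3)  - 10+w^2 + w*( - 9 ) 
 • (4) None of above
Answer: 3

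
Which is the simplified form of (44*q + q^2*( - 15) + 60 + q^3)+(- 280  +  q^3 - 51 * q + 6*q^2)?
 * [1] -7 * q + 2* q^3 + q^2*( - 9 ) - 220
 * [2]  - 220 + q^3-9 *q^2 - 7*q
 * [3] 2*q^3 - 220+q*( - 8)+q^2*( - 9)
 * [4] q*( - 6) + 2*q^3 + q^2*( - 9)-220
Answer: 1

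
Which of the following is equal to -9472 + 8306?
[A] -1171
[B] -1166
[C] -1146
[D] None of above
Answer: B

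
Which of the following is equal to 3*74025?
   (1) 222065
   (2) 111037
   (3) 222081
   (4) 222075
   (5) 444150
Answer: 4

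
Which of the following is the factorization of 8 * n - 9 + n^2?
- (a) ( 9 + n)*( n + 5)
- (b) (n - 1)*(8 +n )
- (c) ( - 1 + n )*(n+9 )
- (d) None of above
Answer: c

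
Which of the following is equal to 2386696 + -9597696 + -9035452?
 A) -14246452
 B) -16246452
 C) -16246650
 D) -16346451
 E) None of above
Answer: B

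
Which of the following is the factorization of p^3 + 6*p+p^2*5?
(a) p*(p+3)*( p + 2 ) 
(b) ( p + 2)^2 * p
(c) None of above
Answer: a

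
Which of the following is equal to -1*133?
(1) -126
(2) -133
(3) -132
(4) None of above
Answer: 2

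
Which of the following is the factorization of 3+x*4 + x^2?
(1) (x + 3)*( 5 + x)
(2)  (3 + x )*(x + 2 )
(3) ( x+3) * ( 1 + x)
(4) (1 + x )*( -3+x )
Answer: 3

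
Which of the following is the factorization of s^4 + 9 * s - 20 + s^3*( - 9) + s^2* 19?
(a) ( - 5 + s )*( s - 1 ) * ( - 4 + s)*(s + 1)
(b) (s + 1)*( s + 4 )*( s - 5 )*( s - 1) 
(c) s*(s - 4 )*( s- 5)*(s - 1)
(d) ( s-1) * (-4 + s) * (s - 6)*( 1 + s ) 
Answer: a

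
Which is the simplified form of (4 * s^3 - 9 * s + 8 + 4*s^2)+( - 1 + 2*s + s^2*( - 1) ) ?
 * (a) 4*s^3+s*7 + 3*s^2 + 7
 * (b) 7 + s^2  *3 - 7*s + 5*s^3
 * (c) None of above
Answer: c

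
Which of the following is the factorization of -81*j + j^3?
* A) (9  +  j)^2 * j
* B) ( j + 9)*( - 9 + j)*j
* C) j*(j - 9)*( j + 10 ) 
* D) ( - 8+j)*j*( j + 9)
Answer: B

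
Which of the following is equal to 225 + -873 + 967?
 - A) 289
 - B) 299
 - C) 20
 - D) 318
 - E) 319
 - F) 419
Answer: E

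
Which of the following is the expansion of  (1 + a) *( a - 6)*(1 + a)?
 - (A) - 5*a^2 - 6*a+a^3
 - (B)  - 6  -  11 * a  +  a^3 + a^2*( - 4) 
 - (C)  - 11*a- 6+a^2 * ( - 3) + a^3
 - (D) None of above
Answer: B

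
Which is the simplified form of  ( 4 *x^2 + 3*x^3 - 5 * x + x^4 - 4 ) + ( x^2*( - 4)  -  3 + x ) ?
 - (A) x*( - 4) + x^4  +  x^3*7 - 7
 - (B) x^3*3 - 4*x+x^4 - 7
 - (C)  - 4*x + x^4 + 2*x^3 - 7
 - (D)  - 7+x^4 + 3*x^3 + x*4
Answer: B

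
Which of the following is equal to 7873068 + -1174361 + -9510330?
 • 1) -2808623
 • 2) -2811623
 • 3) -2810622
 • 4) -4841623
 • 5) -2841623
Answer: 2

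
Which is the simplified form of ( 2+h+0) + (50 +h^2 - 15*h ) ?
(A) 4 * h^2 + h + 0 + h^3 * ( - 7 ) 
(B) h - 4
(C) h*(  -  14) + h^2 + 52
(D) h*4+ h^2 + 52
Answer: C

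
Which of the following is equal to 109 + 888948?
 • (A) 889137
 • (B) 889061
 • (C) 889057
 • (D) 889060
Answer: C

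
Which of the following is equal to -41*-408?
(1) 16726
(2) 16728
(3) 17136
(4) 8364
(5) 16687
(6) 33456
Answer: 2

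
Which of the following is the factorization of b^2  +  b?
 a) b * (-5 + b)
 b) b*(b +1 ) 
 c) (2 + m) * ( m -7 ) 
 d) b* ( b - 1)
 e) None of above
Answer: b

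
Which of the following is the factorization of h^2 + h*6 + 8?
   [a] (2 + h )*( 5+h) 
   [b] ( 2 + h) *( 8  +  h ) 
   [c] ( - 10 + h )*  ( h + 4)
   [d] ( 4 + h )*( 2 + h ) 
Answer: d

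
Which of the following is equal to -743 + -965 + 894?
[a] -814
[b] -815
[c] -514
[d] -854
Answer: a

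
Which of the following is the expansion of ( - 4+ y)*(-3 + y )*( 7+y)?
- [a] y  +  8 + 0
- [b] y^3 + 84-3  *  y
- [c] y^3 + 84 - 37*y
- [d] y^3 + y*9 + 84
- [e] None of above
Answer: c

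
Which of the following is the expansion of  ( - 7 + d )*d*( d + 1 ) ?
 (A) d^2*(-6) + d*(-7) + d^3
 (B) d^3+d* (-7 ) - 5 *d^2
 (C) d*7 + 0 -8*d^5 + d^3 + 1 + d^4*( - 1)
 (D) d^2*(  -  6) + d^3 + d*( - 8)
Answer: A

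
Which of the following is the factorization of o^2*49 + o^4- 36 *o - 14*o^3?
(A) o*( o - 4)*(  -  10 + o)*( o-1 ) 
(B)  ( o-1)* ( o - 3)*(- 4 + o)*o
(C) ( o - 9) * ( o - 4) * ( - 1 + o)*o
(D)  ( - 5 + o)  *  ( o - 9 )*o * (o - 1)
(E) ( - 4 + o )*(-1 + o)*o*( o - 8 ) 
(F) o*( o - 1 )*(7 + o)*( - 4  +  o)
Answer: C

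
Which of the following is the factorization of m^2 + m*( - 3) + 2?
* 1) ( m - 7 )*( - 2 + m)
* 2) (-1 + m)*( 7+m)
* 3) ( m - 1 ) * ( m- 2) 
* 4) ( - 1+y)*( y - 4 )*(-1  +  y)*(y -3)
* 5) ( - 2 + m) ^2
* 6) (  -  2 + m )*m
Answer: 3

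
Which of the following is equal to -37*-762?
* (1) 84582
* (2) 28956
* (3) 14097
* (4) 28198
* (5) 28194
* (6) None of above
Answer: 5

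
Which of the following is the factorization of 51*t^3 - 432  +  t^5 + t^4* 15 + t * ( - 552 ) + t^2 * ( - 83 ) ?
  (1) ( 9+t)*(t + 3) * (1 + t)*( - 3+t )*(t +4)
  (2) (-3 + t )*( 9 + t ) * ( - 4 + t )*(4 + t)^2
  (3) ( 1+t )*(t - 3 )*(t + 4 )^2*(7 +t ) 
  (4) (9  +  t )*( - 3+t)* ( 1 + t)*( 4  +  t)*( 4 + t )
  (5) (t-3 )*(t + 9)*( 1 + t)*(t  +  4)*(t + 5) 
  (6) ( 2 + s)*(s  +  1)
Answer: 4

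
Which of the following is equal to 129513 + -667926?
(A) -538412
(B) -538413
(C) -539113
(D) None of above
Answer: B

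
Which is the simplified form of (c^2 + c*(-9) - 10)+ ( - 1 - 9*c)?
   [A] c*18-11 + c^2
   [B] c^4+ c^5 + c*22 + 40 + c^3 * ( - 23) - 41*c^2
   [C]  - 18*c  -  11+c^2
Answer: C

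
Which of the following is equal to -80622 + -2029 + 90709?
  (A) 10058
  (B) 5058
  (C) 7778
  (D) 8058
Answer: D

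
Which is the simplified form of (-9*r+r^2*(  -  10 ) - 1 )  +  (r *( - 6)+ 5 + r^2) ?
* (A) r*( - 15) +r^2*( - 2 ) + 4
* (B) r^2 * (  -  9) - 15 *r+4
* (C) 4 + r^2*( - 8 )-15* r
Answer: B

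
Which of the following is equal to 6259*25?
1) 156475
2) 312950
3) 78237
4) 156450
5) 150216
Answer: 1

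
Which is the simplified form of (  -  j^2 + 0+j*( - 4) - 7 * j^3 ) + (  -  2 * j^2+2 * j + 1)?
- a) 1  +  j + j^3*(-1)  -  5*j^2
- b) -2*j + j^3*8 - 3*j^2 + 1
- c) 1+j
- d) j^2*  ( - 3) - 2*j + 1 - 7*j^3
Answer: d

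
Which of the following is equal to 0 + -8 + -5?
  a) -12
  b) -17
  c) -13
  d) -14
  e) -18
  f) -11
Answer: c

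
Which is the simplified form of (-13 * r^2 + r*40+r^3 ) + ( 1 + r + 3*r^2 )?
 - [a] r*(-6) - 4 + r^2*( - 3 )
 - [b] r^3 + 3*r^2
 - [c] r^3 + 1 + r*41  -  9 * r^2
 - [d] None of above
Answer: d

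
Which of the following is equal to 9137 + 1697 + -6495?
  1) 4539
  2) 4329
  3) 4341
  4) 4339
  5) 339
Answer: 4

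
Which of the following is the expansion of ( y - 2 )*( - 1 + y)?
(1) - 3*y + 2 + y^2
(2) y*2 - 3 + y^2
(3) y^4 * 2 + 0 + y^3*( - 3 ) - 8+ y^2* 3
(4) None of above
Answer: 1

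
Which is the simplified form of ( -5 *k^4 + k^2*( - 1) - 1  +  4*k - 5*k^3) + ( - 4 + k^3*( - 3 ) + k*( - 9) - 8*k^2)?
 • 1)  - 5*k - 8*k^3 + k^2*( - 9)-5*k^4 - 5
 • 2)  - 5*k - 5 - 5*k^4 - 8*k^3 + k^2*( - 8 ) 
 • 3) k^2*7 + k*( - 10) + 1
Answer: 1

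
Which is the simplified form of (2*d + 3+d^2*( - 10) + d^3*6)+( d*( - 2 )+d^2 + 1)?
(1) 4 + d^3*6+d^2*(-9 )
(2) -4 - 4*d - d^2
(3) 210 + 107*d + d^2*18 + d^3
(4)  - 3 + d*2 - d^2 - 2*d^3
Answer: 1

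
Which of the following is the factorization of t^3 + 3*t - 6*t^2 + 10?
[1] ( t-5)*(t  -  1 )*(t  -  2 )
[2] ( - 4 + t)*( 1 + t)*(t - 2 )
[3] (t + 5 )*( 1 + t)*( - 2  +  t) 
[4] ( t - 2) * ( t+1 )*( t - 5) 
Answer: 4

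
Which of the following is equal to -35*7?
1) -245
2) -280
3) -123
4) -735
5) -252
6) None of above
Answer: 1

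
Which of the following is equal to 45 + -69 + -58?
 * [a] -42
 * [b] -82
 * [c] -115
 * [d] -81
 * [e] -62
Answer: b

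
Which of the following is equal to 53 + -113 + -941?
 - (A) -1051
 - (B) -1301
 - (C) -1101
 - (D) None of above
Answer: D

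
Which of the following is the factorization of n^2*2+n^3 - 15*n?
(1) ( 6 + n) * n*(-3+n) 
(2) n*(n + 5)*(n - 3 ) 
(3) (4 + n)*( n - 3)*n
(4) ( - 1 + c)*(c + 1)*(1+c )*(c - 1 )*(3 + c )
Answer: 2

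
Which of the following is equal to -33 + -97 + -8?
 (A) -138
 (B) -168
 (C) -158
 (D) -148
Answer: A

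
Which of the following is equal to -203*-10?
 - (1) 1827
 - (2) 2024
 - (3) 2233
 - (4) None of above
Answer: 4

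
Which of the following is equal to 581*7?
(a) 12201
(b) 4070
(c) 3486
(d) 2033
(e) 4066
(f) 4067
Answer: f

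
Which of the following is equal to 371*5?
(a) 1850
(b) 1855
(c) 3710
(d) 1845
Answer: b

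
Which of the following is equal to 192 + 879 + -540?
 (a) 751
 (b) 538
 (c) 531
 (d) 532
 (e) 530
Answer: c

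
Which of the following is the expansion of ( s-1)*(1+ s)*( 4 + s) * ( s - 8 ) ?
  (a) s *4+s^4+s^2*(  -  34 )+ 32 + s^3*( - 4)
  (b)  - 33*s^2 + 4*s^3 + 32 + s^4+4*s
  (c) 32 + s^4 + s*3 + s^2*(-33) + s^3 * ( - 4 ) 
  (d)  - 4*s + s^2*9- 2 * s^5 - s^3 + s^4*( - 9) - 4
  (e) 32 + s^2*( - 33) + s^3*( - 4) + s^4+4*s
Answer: e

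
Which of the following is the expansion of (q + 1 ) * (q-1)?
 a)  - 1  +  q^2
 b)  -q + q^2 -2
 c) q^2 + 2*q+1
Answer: a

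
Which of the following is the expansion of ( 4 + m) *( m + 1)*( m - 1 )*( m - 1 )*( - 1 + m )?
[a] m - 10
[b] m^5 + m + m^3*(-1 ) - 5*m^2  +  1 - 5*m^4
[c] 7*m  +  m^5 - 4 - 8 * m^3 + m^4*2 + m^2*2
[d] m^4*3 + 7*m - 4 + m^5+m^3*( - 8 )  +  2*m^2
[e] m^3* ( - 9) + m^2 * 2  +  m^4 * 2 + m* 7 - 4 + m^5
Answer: c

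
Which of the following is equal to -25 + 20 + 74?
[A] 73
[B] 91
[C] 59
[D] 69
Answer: D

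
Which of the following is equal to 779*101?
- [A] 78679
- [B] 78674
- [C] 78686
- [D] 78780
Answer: A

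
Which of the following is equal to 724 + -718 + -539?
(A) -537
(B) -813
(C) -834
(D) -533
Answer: D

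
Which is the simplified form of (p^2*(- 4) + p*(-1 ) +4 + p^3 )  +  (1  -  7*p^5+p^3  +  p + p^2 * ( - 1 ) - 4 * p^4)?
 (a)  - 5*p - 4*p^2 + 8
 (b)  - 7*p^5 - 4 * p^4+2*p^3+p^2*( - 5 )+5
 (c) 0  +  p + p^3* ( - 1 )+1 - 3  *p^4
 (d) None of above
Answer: b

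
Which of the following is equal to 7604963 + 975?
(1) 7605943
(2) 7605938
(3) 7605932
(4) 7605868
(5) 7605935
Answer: 2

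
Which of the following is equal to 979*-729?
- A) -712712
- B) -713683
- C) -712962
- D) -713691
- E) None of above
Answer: D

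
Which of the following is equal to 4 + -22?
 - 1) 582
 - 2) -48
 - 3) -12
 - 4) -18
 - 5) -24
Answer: 4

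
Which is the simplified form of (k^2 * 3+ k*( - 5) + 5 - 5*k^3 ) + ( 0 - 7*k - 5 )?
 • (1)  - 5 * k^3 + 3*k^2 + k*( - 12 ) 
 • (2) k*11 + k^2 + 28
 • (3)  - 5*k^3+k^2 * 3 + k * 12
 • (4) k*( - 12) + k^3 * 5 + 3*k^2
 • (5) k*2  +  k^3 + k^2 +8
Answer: 1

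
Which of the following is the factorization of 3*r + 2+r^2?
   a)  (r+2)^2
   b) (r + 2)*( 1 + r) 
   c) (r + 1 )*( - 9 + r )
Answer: b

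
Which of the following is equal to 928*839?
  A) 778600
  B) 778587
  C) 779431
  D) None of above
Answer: D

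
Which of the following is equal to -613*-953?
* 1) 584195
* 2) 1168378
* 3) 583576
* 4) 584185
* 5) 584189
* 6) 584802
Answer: 5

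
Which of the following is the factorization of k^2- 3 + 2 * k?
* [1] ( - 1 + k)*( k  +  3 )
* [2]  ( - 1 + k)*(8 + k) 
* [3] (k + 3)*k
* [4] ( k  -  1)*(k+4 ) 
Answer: 1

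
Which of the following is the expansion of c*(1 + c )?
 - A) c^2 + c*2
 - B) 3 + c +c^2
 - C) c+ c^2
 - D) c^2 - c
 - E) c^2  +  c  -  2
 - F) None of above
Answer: C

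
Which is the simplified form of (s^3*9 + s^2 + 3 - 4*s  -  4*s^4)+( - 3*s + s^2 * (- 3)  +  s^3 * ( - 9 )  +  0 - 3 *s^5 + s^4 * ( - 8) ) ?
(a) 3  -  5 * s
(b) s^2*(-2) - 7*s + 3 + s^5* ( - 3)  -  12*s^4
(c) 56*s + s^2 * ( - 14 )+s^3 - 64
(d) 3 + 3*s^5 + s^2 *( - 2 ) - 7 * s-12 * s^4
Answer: b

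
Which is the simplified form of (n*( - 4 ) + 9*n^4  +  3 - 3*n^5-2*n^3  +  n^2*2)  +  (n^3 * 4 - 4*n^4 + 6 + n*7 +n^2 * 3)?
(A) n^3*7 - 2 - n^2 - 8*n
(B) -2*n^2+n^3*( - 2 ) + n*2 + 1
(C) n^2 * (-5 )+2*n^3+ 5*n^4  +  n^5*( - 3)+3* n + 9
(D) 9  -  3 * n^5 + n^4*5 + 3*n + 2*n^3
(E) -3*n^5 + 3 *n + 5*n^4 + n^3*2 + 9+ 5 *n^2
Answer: E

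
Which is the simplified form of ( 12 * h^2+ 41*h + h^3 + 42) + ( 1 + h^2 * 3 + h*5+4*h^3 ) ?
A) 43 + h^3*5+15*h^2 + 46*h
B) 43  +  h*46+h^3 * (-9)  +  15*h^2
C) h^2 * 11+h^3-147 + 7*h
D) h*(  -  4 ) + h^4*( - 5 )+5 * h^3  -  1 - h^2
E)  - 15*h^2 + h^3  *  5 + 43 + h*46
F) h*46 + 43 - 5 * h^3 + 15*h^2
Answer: A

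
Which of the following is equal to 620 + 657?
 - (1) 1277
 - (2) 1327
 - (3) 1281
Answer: 1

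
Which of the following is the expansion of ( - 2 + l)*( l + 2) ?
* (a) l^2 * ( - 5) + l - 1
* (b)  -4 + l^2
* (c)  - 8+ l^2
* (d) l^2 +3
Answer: b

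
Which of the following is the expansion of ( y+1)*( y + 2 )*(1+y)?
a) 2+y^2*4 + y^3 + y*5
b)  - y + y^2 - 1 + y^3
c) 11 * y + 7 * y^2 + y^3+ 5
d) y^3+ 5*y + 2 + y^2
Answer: a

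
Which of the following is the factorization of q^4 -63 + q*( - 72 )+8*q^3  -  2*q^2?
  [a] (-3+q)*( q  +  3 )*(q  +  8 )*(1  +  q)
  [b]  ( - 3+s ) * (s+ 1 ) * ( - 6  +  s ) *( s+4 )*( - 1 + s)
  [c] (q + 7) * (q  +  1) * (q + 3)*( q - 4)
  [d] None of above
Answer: d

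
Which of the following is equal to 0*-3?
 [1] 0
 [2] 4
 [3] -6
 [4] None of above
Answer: 1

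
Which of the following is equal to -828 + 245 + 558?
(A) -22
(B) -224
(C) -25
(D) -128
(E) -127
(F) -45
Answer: C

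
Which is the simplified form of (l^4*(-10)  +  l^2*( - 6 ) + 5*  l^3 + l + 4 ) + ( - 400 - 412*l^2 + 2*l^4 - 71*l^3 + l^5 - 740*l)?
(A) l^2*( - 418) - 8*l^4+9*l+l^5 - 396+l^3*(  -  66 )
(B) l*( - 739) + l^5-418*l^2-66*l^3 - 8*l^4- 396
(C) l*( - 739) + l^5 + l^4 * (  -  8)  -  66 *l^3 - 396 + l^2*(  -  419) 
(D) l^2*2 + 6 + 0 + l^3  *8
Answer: B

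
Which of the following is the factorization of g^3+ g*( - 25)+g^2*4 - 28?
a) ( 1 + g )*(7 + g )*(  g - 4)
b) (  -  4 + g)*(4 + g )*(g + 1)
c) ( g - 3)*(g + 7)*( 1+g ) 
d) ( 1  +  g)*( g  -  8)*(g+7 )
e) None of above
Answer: a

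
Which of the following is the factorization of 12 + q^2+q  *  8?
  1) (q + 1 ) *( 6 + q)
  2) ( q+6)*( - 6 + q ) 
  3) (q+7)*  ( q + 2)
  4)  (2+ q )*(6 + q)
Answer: 4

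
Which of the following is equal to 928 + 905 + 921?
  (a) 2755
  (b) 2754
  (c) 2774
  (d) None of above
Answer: b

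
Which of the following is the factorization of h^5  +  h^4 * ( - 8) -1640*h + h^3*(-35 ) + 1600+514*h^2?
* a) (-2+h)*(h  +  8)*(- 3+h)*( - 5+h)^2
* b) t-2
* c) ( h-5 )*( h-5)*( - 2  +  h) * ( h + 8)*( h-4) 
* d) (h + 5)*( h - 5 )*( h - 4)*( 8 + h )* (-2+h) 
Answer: c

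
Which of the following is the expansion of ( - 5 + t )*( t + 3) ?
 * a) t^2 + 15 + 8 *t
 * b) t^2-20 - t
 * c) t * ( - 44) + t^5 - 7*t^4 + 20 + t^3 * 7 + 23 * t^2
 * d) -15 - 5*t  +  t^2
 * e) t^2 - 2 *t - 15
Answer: e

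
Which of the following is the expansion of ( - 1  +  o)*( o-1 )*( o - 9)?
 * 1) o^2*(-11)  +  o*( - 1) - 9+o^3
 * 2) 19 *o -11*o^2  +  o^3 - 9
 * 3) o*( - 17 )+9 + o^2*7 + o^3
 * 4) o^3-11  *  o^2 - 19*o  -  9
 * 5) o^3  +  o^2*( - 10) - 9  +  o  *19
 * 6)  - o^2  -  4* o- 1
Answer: 2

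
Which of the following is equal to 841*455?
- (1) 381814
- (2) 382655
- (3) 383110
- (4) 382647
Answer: 2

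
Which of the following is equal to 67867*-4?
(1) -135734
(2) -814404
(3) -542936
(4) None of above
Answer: 4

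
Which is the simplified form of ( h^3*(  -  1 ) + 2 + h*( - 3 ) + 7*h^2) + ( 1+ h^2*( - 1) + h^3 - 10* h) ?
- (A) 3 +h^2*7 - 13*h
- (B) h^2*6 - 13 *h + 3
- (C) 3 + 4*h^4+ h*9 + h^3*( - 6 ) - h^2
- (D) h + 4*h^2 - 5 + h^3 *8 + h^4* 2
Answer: B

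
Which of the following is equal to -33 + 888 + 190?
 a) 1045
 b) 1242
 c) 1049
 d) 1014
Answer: a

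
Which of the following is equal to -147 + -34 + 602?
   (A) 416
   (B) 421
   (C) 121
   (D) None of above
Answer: B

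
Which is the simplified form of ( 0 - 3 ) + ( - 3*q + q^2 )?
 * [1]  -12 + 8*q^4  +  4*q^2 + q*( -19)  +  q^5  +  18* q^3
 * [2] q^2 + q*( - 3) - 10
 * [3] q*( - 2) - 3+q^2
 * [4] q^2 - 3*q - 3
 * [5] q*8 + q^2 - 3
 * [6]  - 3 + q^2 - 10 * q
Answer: 4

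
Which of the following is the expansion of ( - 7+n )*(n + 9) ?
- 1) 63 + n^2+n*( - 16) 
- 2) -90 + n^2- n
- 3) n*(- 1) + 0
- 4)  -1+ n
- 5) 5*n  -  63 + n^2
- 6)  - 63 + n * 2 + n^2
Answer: 6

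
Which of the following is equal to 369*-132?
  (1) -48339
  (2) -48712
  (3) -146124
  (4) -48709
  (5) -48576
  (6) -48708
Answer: 6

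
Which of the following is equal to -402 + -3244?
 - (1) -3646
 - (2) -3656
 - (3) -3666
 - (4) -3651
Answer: 1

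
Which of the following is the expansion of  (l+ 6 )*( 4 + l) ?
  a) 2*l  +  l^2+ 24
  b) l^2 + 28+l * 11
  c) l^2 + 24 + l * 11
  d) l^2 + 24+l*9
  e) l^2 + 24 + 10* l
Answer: e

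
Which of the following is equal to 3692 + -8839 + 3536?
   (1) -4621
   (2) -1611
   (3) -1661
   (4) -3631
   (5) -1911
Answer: 2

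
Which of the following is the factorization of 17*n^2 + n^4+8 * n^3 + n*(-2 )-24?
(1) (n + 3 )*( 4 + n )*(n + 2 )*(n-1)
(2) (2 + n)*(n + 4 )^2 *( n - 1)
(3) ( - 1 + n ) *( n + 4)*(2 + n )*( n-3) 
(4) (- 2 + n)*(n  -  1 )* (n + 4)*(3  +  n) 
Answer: 1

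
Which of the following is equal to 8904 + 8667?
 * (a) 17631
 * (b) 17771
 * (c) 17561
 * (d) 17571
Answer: d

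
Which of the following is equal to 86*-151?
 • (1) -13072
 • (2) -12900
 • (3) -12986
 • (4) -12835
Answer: 3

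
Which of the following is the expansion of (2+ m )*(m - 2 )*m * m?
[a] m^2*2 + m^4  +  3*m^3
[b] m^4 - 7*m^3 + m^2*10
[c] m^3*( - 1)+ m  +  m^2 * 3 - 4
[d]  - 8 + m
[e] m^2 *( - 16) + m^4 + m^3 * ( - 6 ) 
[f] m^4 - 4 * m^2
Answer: f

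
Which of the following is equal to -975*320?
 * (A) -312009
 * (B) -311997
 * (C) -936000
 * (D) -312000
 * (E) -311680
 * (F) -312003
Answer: D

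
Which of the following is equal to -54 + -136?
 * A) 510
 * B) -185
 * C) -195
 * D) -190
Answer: D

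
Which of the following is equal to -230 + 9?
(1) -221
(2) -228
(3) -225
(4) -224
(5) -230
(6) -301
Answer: 1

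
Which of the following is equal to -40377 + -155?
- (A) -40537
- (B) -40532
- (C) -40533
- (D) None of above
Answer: B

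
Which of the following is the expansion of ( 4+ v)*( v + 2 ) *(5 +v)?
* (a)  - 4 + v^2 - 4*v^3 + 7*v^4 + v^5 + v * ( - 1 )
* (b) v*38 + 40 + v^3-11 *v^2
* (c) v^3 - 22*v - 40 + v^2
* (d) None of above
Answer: d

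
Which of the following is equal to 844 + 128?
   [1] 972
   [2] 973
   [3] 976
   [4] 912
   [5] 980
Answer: 1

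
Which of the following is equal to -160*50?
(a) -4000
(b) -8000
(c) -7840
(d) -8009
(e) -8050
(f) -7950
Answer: b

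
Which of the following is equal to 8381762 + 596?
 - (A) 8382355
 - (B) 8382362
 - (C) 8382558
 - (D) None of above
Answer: D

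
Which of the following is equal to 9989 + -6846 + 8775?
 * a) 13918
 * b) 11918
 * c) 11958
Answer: b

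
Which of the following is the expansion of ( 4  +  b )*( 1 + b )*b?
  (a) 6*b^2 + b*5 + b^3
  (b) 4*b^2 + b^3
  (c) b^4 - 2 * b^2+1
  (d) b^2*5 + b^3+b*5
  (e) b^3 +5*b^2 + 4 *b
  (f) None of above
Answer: e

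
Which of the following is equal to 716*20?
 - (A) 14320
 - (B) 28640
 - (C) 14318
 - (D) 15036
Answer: A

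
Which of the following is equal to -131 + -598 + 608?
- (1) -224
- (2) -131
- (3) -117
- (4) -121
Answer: 4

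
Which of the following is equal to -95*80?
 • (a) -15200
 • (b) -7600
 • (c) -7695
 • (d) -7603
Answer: b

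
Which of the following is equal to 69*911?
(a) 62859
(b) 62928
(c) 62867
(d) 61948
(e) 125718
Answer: a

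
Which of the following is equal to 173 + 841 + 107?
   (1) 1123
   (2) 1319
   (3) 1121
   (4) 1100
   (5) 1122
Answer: 3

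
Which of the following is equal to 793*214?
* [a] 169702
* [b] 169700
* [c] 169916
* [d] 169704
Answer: a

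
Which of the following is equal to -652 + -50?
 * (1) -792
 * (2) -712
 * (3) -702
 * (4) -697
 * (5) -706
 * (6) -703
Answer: 3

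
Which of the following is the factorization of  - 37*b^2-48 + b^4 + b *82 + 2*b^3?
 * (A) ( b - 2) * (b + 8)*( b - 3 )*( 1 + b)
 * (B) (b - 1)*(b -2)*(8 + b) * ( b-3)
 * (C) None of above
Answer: B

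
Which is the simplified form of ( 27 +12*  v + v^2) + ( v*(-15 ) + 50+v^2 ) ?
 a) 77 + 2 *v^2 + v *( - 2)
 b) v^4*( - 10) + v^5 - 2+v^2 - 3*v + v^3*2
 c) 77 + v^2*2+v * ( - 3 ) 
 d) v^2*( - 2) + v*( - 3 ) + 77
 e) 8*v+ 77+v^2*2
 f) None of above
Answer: c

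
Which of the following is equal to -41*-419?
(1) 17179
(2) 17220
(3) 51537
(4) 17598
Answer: 1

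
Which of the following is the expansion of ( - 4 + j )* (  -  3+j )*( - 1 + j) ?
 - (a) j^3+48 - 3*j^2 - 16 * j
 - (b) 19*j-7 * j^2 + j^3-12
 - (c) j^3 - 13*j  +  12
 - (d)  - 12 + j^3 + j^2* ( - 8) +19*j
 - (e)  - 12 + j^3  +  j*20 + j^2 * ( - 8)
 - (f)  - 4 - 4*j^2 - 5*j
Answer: d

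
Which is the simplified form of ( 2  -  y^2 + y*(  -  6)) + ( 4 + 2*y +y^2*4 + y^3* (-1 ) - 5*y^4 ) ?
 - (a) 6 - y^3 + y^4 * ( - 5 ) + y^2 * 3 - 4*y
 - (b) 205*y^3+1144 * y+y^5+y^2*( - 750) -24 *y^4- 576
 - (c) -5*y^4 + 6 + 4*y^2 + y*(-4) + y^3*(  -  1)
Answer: a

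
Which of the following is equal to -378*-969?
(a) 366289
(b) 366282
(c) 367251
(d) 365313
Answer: b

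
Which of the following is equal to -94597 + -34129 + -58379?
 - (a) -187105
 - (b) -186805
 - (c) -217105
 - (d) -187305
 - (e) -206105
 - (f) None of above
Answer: a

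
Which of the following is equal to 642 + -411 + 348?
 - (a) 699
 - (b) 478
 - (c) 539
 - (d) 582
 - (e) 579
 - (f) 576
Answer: e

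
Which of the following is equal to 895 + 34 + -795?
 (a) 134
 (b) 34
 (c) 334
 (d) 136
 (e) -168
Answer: a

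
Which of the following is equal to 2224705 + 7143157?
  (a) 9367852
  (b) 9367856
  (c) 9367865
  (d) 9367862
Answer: d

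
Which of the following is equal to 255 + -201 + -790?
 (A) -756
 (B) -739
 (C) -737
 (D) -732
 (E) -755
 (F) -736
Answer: F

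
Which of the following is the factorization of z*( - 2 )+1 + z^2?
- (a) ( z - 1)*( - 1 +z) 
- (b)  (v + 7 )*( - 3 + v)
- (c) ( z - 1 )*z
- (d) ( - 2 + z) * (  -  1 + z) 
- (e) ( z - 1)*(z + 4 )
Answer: a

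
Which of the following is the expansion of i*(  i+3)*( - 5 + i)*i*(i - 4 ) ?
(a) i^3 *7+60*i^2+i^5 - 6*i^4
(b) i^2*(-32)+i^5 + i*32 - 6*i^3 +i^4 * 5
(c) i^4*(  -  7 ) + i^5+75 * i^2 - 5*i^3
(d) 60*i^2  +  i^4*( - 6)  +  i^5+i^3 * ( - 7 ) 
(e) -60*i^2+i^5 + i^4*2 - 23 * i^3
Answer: d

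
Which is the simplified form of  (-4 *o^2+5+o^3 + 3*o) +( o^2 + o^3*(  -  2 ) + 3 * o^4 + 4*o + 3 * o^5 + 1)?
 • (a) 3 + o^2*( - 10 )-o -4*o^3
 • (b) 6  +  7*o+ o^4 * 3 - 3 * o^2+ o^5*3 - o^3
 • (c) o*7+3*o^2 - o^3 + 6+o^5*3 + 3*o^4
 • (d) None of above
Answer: b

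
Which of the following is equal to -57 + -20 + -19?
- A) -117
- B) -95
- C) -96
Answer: C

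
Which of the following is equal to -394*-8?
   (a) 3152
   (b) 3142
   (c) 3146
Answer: a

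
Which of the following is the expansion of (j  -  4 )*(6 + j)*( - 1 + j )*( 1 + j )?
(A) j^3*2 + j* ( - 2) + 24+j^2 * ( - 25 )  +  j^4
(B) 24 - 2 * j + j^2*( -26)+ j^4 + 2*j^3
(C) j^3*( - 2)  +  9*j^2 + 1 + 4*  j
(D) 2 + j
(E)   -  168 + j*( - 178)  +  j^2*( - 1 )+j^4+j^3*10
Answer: A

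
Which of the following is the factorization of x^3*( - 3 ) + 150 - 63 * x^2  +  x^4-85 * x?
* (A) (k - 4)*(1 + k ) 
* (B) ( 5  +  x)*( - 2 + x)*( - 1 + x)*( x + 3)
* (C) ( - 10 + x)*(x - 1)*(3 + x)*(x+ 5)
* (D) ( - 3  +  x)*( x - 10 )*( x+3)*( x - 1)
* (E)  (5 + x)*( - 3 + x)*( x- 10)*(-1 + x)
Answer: C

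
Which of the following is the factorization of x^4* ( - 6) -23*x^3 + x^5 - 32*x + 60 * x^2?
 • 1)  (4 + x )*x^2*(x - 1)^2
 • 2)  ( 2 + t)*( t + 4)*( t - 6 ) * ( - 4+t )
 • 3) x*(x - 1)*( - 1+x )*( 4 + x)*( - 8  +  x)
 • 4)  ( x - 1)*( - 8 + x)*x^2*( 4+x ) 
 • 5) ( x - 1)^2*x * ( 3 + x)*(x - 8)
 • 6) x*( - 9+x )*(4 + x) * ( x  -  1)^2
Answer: 3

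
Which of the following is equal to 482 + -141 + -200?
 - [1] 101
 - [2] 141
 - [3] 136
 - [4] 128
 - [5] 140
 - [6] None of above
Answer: 2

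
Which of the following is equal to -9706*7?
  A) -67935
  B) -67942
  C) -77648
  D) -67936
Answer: B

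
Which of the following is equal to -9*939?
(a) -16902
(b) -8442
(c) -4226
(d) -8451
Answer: d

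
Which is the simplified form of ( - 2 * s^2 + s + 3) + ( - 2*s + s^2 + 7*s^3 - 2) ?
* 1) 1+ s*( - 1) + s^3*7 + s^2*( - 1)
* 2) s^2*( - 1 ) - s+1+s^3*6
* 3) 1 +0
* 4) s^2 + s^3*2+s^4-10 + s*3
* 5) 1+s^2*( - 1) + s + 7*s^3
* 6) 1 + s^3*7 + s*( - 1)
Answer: 1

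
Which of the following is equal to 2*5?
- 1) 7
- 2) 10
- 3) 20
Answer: 2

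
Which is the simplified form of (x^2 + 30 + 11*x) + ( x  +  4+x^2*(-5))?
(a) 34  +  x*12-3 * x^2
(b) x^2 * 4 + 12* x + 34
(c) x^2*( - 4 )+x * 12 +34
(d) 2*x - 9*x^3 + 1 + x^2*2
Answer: c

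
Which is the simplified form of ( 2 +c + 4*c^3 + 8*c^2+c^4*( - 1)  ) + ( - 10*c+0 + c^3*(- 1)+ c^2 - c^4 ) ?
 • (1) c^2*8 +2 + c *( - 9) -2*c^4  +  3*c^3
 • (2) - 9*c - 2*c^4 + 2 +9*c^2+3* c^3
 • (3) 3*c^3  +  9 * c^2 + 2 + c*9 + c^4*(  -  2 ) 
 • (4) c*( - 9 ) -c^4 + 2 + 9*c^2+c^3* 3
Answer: 2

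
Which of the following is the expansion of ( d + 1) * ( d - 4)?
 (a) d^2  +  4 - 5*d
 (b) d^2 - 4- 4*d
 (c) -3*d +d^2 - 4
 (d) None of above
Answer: c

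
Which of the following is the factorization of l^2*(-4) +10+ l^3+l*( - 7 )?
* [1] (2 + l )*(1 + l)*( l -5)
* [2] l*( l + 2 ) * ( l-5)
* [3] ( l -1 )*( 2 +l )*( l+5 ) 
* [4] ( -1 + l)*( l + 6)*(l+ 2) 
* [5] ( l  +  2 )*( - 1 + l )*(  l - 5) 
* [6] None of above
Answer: 5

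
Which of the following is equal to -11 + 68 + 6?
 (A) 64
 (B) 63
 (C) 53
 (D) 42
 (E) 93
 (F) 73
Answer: B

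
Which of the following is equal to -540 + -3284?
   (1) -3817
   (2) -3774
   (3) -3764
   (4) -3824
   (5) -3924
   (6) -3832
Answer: 4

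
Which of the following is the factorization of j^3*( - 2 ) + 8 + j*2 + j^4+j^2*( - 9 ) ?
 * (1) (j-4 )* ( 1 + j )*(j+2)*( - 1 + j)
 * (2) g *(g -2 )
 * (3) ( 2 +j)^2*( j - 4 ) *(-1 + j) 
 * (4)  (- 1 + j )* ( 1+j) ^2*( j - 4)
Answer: 1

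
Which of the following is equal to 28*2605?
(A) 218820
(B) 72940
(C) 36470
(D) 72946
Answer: B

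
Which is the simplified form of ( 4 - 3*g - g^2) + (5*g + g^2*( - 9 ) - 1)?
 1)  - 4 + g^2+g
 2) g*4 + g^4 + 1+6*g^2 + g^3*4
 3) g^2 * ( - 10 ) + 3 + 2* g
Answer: 3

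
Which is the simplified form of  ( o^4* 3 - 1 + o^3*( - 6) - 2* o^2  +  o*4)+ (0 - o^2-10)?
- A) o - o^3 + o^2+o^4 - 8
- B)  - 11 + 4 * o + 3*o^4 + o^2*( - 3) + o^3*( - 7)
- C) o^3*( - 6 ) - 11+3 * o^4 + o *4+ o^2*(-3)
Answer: C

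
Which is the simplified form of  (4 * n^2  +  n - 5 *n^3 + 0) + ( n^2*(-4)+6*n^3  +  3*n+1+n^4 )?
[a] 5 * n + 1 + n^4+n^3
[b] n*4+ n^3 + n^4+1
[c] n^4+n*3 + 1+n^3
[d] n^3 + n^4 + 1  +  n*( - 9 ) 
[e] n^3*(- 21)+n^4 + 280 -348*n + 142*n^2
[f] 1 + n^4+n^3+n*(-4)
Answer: b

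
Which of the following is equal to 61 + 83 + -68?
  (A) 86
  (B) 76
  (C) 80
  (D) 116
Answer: B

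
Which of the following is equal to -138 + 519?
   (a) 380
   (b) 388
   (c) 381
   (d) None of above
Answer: c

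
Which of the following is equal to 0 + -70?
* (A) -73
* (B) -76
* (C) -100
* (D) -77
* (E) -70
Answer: E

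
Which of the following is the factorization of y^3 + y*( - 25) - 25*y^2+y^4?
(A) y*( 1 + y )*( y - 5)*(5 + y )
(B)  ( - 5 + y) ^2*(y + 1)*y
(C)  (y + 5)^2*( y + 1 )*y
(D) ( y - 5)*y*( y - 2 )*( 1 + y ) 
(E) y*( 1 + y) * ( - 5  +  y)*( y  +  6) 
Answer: A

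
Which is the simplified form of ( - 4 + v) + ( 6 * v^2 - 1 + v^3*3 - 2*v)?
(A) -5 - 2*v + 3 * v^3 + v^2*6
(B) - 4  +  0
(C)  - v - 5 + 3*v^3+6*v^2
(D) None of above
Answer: C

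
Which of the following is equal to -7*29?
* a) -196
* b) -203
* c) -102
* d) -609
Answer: b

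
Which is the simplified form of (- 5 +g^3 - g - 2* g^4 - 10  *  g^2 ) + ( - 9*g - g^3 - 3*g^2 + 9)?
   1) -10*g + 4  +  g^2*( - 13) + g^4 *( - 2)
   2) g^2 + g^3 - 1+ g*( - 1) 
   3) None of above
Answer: 1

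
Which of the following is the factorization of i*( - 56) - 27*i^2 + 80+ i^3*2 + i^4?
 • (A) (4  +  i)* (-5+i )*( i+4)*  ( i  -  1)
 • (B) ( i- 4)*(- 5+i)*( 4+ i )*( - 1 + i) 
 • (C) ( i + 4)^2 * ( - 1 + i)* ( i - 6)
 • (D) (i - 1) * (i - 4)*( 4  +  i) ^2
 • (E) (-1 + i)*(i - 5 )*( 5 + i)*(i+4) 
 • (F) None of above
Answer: A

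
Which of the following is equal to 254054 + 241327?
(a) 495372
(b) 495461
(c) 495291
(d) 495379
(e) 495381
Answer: e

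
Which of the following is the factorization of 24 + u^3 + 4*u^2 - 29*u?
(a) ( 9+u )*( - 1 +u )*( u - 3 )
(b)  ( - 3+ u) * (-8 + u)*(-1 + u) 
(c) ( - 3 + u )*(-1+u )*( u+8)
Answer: c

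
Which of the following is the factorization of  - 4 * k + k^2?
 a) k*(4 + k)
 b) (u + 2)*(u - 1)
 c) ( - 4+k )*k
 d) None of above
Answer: c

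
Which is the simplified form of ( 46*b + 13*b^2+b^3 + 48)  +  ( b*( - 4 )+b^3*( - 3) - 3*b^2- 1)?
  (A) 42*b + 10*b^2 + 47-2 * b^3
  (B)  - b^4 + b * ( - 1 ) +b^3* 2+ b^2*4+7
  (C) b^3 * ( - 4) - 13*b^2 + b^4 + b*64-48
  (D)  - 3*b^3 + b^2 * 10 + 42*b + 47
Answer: A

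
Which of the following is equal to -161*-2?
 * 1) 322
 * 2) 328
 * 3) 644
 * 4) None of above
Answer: 1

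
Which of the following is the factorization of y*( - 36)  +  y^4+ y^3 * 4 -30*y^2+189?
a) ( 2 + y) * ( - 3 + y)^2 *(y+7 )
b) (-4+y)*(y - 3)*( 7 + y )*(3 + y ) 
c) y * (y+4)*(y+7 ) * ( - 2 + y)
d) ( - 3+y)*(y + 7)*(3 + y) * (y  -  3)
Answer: d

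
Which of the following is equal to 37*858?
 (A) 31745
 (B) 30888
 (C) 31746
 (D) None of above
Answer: C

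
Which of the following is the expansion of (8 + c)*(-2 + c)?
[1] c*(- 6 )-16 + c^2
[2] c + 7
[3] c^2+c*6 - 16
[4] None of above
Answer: 3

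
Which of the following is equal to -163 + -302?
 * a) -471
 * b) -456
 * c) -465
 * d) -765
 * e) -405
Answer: c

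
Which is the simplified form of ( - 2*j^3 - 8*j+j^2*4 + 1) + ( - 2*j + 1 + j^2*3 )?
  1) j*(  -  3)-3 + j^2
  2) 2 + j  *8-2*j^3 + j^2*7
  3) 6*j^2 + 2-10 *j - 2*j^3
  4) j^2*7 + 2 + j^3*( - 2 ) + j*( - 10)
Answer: 4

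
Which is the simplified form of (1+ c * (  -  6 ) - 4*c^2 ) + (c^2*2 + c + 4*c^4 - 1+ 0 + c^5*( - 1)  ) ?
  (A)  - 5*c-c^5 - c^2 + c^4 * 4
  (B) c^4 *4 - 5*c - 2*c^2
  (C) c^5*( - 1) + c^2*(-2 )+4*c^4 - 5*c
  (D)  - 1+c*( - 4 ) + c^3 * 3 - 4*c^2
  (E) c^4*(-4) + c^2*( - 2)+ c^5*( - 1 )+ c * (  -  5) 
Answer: C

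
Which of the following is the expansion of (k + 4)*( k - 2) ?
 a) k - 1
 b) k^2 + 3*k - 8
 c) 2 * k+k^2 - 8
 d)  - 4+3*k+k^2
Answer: c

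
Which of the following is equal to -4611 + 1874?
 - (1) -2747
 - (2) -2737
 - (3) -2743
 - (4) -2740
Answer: 2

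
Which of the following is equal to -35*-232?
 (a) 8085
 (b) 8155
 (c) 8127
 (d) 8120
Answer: d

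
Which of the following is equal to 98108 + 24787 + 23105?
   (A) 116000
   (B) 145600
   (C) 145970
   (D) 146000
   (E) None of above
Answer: D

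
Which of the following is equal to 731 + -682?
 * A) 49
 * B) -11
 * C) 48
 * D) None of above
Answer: A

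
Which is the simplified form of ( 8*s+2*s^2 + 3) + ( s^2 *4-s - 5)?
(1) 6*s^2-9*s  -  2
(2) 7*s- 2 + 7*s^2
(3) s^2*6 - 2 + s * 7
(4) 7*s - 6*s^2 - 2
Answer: 3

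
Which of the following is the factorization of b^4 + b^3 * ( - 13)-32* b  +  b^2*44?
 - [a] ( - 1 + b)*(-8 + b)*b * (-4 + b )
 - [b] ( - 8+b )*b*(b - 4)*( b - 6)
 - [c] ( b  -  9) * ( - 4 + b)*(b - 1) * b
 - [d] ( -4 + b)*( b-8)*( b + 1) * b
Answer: a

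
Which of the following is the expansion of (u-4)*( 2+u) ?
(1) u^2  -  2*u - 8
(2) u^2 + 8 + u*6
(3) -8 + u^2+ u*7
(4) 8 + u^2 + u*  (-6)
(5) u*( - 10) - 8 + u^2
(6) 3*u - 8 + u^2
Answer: 1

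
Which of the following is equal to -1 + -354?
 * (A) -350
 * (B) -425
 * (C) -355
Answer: C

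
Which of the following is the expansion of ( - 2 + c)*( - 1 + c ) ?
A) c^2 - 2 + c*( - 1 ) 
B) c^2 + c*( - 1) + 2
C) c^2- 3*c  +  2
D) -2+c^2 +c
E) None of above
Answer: C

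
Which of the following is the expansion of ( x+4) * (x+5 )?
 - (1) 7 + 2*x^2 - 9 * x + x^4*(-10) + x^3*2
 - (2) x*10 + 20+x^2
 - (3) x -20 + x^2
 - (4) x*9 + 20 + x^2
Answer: 4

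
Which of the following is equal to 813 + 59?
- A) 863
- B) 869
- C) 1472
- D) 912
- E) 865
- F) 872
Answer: F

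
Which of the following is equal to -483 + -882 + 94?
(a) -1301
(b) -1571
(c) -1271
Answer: c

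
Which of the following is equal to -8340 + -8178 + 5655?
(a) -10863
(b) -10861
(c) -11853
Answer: a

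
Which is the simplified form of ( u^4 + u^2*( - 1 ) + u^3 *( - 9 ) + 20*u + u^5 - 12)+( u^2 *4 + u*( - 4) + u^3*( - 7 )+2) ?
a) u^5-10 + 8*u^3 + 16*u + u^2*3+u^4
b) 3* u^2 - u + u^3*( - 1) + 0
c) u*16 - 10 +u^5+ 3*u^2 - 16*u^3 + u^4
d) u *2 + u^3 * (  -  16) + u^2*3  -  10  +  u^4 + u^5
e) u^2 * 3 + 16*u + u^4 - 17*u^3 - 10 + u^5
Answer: c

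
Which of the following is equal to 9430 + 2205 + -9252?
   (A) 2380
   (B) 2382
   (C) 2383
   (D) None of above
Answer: C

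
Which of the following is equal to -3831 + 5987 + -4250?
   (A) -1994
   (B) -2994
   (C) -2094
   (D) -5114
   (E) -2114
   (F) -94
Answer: C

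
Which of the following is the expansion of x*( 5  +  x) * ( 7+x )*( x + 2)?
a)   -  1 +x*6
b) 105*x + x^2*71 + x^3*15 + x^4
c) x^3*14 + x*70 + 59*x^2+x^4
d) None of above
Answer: c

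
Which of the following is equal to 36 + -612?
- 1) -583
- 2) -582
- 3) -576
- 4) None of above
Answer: 3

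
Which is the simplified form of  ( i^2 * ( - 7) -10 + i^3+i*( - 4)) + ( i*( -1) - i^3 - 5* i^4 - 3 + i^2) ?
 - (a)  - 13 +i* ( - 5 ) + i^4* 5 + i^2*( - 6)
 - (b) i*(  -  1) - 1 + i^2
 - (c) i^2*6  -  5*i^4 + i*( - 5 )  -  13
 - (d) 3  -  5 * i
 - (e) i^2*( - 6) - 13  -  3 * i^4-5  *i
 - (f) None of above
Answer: f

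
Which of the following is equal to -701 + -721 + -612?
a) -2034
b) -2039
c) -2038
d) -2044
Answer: a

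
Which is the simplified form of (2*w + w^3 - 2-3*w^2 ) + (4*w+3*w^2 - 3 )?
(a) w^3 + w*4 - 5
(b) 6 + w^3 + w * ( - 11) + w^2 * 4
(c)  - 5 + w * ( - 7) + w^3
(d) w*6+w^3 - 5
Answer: d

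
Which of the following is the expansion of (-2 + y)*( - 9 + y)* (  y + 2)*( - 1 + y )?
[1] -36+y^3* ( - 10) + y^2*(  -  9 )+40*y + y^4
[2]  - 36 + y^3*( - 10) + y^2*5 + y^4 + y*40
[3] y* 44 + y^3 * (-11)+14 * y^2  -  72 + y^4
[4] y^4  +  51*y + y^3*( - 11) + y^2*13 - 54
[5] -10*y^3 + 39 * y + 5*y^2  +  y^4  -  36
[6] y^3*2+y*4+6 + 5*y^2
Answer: 2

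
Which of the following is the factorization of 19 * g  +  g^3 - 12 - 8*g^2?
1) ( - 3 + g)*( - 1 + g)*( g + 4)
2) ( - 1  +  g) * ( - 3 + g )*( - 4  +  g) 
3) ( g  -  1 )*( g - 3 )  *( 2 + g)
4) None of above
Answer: 2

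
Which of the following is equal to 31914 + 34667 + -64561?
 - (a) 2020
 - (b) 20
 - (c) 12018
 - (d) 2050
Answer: a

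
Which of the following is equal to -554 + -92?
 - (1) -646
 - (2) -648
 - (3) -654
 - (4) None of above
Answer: 1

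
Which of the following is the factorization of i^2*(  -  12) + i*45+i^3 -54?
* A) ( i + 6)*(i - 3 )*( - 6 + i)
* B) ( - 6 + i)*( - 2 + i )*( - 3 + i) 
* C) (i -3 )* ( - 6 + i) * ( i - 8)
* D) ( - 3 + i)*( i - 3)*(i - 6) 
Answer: D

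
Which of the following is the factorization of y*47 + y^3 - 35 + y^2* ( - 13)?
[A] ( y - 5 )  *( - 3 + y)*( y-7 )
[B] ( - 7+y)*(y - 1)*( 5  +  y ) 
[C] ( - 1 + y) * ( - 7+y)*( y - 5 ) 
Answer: C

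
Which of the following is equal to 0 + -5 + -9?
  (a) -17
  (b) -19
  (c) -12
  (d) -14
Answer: d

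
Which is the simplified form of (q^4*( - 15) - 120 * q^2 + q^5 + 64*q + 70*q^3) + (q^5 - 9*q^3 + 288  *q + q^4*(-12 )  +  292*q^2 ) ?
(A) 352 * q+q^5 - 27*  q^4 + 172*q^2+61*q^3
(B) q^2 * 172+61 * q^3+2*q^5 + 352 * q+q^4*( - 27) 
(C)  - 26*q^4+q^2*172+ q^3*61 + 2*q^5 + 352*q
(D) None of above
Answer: B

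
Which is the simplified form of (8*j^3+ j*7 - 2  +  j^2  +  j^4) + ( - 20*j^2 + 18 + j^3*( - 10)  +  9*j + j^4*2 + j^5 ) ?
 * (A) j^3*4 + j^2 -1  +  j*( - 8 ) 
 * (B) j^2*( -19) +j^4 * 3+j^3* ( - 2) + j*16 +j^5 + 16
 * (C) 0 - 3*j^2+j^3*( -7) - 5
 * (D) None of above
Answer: B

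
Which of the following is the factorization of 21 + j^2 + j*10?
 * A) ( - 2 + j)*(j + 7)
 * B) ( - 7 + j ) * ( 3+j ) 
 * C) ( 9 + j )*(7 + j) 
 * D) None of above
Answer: D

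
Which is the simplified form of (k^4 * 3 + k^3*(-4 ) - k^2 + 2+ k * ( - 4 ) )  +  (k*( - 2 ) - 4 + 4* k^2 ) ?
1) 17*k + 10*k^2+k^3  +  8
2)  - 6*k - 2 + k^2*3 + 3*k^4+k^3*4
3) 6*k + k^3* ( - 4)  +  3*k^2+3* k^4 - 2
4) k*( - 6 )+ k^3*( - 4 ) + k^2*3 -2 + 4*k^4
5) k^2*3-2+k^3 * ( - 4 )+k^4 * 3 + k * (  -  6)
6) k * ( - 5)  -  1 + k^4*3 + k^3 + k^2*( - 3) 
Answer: 5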